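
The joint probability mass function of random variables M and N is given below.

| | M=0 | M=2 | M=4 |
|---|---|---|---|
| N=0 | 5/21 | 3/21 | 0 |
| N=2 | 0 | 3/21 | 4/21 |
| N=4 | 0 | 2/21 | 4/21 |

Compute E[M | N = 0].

P(N = 0) = 8/21.
Σ M·P over the event = 0·(5/21) + 2·(3/21) = 2/7.
E[M | N = 0] = (2/7) / (8/21) = 3/4.

3/4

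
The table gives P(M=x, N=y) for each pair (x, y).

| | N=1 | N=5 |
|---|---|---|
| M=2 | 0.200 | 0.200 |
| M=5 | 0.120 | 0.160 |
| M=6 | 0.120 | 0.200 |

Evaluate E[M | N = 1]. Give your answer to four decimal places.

P(N = 1) = 0.440.
Summing M·P(M=x,N=y) over the conditioning event gives 1.720.
E[M | N = 1] = (1.720) / (0.440) = 3.9091.

3.9091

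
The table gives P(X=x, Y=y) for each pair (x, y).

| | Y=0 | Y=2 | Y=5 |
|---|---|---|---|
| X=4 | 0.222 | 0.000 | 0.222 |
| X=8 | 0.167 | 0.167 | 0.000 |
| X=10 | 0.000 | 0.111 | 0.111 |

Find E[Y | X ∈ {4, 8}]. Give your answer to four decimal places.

1.8560

P(X ∈ {4, 8}) = 0.778.
Σ Y·P over the event = 0·(0.222) + 5·(0.222) + 0·(0.167) + 2·(0.167) = 1.444.
E[Y | X ∈ {4, 8}] = (1.444) / (0.778) = 1.8560.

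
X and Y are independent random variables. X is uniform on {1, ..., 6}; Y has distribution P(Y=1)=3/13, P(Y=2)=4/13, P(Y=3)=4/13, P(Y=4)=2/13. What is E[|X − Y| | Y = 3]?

P(Y = 3) = 4/13.
Summing |X−Y|·P(x,y) over outcomes with Y = 3 gives 6/13.
E[|X − Y| | Y = 3] = (6/13) / (4/13) = 3/2.

3/2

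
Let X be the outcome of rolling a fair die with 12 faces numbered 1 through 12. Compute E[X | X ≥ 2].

7

Given X ≥ 2, X is equally likely to be any of {2, 3, 4, 5, 6, 7, 8, 9, 10, 11, 12}.
E[X | X ≥ 2] = (2 + 3 + 4 + 5 + 6 + 7 + 8 + 9 + 10 + 11 + 12) / 11 = 7.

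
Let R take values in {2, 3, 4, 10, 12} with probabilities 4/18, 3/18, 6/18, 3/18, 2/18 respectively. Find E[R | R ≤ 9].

41/13

P(R ≤ 9) = 13/18.
Σ over the event: 2·2/9 + 3·1/6 + 4·1/3 = 41/18.
E[R | R ≤ 9] = (41/18) / (13/18) = 41/13.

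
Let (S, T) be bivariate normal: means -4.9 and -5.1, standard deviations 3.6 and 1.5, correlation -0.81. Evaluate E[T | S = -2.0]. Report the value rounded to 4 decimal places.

The regression of T on S has slope ρ·σ_T/σ_S and passes through (μ_S, μ_T).
E[T | S=-2.0] = -5.1 + (-0.81)·(1.5/3.6)·(-2.0 − (-4.9)) = -5.1 + (-0.3375)·(2.9) = -6.0788.

-6.0788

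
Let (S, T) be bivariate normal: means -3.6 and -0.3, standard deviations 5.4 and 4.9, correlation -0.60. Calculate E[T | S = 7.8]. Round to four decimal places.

E[T | S=x] = μ_T + ρ(σ_T/σ_S)(x − μ_S) for jointly normal variables.
E[T | S=7.8] = -0.3 + (-0.60)·(4.9/5.4)·(7.8 − (-3.6)) = -0.3 + (-0.544444)·(11.4) = -6.5067.

-6.5067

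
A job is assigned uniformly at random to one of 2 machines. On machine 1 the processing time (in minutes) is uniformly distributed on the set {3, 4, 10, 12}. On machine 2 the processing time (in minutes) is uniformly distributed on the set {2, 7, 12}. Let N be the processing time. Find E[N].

E[N | machine 1] = (3+4+10+12)/4 = 29/4.
E[N | machine 2] = (2+7+12)/3 = 7.
E[N] = (1/2)·(29/4) + (1/2)·(7) = 57/8.

57/8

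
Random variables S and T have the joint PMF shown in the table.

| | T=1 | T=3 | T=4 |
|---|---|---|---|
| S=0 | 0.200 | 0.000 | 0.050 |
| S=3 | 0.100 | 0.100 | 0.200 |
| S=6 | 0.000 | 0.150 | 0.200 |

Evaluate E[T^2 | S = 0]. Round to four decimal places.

4.0000

P(S = 0) = 0.250.
Σ T^2·P over the event = 1·(0.200) + 16·(0.050) = 1.000.
E[T^2 | S = 0] = (1.000) / (0.250) = 4.0000.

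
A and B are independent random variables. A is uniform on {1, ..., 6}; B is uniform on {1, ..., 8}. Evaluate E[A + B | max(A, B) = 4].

44/7

Outcomes with max(A, B) = 4: (1,4), (2,4), (3,4), (4,1), (4,2), (4,3), (4,4), each with probability 1/48.
E[A + B | max(A, B) = 4] = (5 + 6 + 7 + 5 + 6 + 7 + 8) / 7 = 44/7.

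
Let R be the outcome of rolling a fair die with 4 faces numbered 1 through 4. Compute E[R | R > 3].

4

Given R > 3, R is equally likely to be any of {4}.
E[R | R > 3] = (4) / 1 = 4.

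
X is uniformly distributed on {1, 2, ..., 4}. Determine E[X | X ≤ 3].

2

Given X ≤ 3, X is equally likely to be any of {1, 2, 3}.
E[X | X ≤ 3] = (1 + 2 + 3) / 3 = 2.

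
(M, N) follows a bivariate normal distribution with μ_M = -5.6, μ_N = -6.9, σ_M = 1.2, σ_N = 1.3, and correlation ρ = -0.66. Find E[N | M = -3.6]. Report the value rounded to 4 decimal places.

-8.3300

For a bivariate normal, E[N | M=x] = μ_N + ρ·(σ_N/σ_M)·(x − μ_M).
E[N | M=-3.6] = -6.9 + (-0.66)·(1.3/1.2)·(-3.6 − (-5.6)) = -6.9 + (-0.715)·(2) = -8.3300.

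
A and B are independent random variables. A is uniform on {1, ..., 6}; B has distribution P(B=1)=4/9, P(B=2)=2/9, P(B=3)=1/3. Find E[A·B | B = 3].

21/2

P(B = 3) = 1/3.
Summing AB·P(x,y) over outcomes with B = 3 gives 7/2.
E[A·B | B = 3] = (7/2) / (1/3) = 21/2.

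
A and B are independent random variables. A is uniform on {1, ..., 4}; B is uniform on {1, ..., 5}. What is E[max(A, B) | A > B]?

10/3

Outcomes with A > B: (2,1), (3,1), (3,2), (4,1), (4,2), (4,3), each with probability 1/20.
E[max(A, B) | A > B] = (2 + 3 + 3 + 4 + 4 + 4) / 6 = 10/3.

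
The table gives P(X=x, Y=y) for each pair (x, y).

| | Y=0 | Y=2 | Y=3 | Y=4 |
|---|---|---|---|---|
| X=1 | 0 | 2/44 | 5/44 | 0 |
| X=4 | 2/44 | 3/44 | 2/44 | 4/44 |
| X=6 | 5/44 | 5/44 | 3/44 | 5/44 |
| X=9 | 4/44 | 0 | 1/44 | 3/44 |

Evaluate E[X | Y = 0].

74/11

P(Y = 0) = 1/4.
Σ X·P over the event = 4·(2/44) + 6·(5/44) + 9·(4/44) = 37/22.
E[X | Y = 0] = (37/22) / (1/4) = 74/11.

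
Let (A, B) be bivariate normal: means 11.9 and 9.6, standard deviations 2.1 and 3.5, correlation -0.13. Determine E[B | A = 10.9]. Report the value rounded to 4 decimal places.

The regression of B on A has slope ρ·σ_B/σ_A and passes through (μ_A, μ_B).
E[B | A=10.9] = 9.6 + (-0.13)·(3.5/2.1)·(10.9 − (11.9)) = 9.6 + (-0.21667)·(-1) = 9.8167.

9.8167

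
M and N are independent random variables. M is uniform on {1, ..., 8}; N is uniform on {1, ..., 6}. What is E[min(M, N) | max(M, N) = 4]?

P(max(M, N) = 4) = 7/48.
Summing min(M,N)·P(x,y) over outcomes with max(M, N) = 4 gives 1/3.
E[min(M, N) | max(M, N) = 4] = (1/3) / (7/48) = 16/7.

16/7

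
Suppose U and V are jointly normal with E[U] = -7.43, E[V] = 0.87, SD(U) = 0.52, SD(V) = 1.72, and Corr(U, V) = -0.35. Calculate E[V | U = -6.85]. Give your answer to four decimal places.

0.1985

For a bivariate normal, E[V | U=x] = μ_V + ρ·(σ_V/σ_U)·(x − μ_U).
E[V | U=-6.85] = 0.87 + (-0.35)·(1.72/0.52)·(-6.85 − (-7.43)) = 0.87 + (-1.1577)·(0.58) = 0.1985.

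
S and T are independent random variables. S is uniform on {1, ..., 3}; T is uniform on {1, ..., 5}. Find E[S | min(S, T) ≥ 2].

5/2

P(min(S, T) ≥ 2) = 8/15.
Summing S·P(x,y) over outcomes with min(S, T) ≥ 2 gives 4/3.
E[S | min(S, T) ≥ 2] = (4/3) / (8/15) = 5/2.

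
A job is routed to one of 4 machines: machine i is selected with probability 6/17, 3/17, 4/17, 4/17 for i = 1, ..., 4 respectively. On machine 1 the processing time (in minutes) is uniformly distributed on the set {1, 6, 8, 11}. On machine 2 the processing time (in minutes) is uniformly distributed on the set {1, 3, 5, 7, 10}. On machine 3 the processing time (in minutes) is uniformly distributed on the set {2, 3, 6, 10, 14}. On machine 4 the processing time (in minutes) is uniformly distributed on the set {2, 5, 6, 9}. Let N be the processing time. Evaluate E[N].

E[N | machine 1] = (1+6+8+11)/4 = 13/2.
E[N | machine 2] = (1+3+5+7+10)/5 = 26/5.
E[N | machine 3] = (2+3+6+10+14)/5 = 7.
E[N | machine 4] = (2+5+6+9)/4 = 11/2.
By the law of total expectation,
E[N] = (6/17)·(13/2) + (3/17)·(26/5) + (4/17)·(7) + (4/17)·(11/2) = 523/85.

523/85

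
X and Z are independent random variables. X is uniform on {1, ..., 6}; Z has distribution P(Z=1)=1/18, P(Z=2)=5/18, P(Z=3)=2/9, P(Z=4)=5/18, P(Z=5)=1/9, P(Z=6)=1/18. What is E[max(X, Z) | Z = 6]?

6

P(Z = 6) = 1/18.
Summing max(X,Z)·P(x,y) over outcomes with Z = 6 gives 1/3.
E[max(X, Z) | Z = 6] = (1/3) / (1/18) = 6.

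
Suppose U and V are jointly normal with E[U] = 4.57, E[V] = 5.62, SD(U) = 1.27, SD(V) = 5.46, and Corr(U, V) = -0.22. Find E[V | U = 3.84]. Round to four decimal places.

6.3105

The regression of V on U has slope ρ·σ_V/σ_U and passes through (μ_U, μ_V).
E[V | U=3.84] = 5.62 + (-0.22)·(5.46/1.27)·(3.84 − (4.57)) = 5.62 + (-0.94583)·(-0.73) = 6.3105.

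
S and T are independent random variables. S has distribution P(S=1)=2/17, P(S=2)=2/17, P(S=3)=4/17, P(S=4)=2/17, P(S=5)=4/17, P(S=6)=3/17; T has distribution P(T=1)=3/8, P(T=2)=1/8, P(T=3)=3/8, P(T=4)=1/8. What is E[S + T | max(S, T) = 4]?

25/4

P(max(S, T) = 4) = 3/17.
Summing (S+T)·P(x,y) over outcomes with max(S, T) = 4 gives 75/68.
E[S + T | max(S, T) = 4] = (75/68) / (3/17) = 25/4.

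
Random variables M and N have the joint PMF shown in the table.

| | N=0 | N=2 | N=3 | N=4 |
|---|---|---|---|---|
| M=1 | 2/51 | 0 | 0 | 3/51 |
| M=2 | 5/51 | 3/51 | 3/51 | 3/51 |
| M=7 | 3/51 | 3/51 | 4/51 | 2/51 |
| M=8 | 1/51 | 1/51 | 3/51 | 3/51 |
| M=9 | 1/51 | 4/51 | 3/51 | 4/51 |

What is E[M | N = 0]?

25/6

P(N = 0) = 4/17.
Σ M·P over the event = 1·(2/51) + 2·(5/51) + 7·(3/51) + 8·(1/51) + 9·(1/51) = 50/51.
E[M | N = 0] = (50/51) / (4/17) = 25/6.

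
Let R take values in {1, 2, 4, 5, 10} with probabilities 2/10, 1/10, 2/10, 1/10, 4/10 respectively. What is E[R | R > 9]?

P(R > 9) = 2/5.
Σ over the event: 10·2/5 = 4.
E[R | R > 9] = (4) / (2/5) = 10.

10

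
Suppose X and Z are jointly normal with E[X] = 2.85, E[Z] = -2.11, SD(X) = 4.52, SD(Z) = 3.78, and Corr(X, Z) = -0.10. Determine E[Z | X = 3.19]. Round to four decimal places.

-2.1384

The regression of Z on X has slope ρ·σ_Z/σ_X and passes through (μ_X, μ_Z).
E[Z | X=3.19] = -2.11 + (-0.10)·(3.78/4.52)·(3.19 − (2.85)) = -2.11 + (-0.083628)·(0.34) = -2.1384.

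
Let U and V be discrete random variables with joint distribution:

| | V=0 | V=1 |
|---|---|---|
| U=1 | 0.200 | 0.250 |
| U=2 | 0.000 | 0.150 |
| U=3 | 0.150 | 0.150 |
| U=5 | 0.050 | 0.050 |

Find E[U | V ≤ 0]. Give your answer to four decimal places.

2.2500

P(V ≤ 0) = 0.400.
Σ U·P over the event = 1·(0.200) + 3·(0.150) + 5·(0.050) = 0.900.
E[U | V ≤ 0] = (0.900) / (0.400) = 2.2500.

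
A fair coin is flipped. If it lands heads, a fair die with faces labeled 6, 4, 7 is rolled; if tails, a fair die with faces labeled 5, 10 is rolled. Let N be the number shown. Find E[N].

E[N | heads] = (6+4+7)/3 = 17/3.
E[N | tails] = (5+10)/2 = 15/2.
E[N] = (1/2)·(17/3) + (1/2)·(15/2) = 79/12.

79/12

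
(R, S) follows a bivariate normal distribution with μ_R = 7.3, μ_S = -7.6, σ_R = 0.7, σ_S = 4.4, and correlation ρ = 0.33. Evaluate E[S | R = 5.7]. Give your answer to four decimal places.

E[S | R=x] = μ_S + ρ(σ_S/σ_R)(x − μ_R) for jointly normal variables.
E[S | R=5.7] = -7.6 + (0.33)·(4.4/0.7)·(5.7 − (7.3)) = -7.6 + (2.0743)·(-1.6) = -10.9189.

-10.9189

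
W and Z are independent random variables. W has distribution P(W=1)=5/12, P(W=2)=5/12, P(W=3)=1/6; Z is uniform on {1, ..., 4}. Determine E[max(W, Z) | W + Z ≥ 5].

P(W + Z ≥ 5) = 7/16.
Summing max(W,Z)·P(x,y) over outcomes with W + Z ≥ 5 gives 25/16.
E[max(W, Z) | W + Z ≥ 5] = (25/16) / (7/16) = 25/7.

25/7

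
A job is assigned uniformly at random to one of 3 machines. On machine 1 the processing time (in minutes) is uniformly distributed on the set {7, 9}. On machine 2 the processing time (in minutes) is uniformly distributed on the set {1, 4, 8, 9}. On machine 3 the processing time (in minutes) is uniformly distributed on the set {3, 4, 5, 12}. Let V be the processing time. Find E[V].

13/2

E[V | machine 1] = (7+9)/2 = 8.
E[V | machine 2] = (1+4+8+9)/4 = 11/2.
E[V | machine 3] = (3+4+5+12)/4 = 6.
By the law of total expectation,
E[V] = (1/3)·(8) + (1/3)·(11/2) + (1/3)·(6) = 13/2.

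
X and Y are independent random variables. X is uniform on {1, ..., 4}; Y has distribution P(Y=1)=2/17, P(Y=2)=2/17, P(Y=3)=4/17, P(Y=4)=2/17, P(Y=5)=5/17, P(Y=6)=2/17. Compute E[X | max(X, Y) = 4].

13/4

P(max(X, Y) = 4) = 4/17.
Summing X·P(x,y) over outcomes with max(X, Y) = 4 gives 13/17.
E[X | max(X, Y) = 4] = (13/17) / (4/17) = 13/4.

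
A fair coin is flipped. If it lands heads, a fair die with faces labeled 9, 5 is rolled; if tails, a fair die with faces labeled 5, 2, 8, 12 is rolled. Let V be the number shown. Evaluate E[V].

E[V | heads] = (9+5)/2 = 7.
E[V | tails] = (5+2+8+12)/4 = 27/4.
By the law of total expectation,
E[V] = (1/2)·(7) + (1/2)·(27/4) = 55/8.

55/8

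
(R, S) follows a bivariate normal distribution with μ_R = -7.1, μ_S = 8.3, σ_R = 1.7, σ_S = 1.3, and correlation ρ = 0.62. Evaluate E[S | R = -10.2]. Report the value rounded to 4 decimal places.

6.8302

For a bivariate normal, E[S | R=x] = μ_S + ρ·(σ_S/σ_R)·(x − μ_R).
E[S | R=-10.2] = 8.3 + (0.62)·(1.3/1.7)·(-10.2 − (-7.1)) = 8.3 + (0.47412)·(-3.1) = 6.8302.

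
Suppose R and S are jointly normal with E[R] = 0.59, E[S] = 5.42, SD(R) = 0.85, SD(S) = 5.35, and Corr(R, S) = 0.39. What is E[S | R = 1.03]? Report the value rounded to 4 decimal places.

6.5001

For a bivariate normal, E[S | R=x] = μ_S + ρ·(σ_S/σ_R)·(x − μ_R).
E[S | R=1.03] = 5.42 + (0.39)·(5.35/0.85)·(1.03 − (0.59)) = 5.42 + (2.4547)·(0.44) = 6.5001.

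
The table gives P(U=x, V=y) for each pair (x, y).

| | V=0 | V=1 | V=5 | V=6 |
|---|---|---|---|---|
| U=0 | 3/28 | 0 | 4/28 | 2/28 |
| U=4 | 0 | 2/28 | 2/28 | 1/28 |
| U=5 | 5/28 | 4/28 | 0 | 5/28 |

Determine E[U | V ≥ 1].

P(V ≥ 1) = 5/7.
Σ U·P over the event = 0·(4/28) + 0·(2/28) + 4·(2/28) + 4·(2/28) + 4·(1/28) + 5·(4/28) + 5·(5/28) = 65/28.
E[U | V ≥ 1] = (65/28) / (5/7) = 13/4.

13/4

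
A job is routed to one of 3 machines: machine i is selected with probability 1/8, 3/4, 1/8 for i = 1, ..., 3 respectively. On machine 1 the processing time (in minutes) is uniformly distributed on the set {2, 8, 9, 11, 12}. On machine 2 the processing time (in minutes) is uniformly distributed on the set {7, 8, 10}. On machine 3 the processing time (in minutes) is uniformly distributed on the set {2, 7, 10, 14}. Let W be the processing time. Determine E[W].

E[W | machine 1] = (2+8+9+11+12)/5 = 42/5.
E[W | machine 2] = (7+8+10)/3 = 25/3.
E[W | machine 3] = (2+7+10+14)/4 = 33/4.
E[W] = (1/8)·(42/5) + (3/4)·(25/3) + (1/8)·(33/4) = 1333/160.

1333/160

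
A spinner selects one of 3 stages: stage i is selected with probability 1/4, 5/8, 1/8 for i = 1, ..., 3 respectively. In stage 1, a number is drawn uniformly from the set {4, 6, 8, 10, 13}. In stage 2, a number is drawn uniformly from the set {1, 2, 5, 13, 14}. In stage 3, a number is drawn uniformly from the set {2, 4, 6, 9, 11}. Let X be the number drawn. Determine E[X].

E[X | stage 1] = (4+6+8+10+13)/5 = 41/5.
E[X | stage 2] = (1+2+5+13+14)/5 = 7.
E[X | stage 3] = (2+4+6+9+11)/5 = 32/5.
E[X] = (1/4)·(41/5) + (5/8)·(7) + (1/8)·(32/5) = 289/40.

289/40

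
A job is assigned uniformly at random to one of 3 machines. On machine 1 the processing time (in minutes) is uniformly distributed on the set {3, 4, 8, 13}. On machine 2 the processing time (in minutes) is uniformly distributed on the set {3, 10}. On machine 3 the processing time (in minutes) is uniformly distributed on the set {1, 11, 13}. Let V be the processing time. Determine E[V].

E[V | machine 1] = (3+4+8+13)/4 = 7.
E[V | machine 2] = (3+10)/2 = 13/2.
E[V | machine 3] = (1+11+13)/3 = 25/3.
E[V] = (1/3)·(7) + (1/3)·(13/2) + (1/3)·(25/3) = 131/18.

131/18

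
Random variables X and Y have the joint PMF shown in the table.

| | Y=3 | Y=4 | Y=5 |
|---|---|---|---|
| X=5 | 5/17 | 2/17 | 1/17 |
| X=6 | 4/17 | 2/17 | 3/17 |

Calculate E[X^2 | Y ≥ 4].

255/8

P(Y ≥ 4) = 8/17.
Σ X^2·P over the event = 25·(2/17) + 25·(1/17) + 36·(2/17) + 36·(3/17) = 15.
E[X^2 | Y ≥ 4] = (15) / (8/17) = 255/8.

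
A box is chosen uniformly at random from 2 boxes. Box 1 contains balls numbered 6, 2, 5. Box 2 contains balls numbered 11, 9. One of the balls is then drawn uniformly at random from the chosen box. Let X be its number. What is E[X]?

43/6

E[X | box 1] = (6+2+5)/3 = 13/3.
E[X | box 2] = (11+9)/2 = 10.
By the law of total expectation,
E[X] = (1/2)·(13/3) + (1/2)·(10) = 43/6.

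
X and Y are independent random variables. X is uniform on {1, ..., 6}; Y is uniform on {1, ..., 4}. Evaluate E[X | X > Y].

32/7

P(X > Y) = 7/12.
Summing X·P(x,y) over outcomes with X > Y gives 8/3.
E[X | X > Y] = (8/3) / (7/12) = 32/7.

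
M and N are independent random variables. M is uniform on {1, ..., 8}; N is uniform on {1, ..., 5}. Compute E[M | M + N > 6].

P(M + N > 6) = 5/8.
Summing M·P(x,y) over outcomes with M + N > 6 gives 29/8.
E[M | M + N > 6] = (29/8) / (5/8) = 29/5.

29/5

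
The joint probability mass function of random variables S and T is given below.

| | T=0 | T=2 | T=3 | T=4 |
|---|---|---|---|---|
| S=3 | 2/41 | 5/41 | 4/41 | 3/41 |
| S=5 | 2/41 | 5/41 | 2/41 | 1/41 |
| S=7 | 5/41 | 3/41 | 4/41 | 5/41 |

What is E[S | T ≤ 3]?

81/16

P(T ≤ 3) = 32/41.
Summing S·P(S=x,T=y) over the conditioning event gives 162/41.
E[S | T ≤ 3] = (162/41) / (32/41) = 81/16.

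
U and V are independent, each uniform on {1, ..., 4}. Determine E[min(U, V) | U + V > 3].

P(U + V > 3) = 13/16.
Summing min(U,V)·P(x,y) over outcomes with U + V > 3 gives 27/16.
E[min(U, V) | U + V > 3] = (27/16) / (13/16) = 27/13.

27/13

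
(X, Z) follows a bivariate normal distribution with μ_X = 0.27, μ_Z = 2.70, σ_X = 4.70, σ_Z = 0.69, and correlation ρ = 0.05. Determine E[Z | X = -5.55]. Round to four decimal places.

2.6573

E[Z | X=x] = μ_Z + ρ(σ_Z/σ_X)(x − μ_X) for jointly normal variables.
E[Z | X=-5.55] = 2.70 + (0.05)·(0.69/4.70)·(-5.55 − (0.27)) = 2.70 + (0.0073404)·(-5.82) = 2.6573.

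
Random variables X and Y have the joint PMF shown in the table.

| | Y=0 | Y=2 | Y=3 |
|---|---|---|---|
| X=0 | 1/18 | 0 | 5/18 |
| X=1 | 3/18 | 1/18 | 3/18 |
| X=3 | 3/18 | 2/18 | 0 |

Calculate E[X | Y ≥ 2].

P(Y ≥ 2) = 11/18.
Σ X·P over the event = 0·(5/18) + 1·(1/18) + 1·(3/18) + 3·(2/18) = 5/9.
E[X | Y ≥ 2] = (5/9) / (11/18) = 10/11.

10/11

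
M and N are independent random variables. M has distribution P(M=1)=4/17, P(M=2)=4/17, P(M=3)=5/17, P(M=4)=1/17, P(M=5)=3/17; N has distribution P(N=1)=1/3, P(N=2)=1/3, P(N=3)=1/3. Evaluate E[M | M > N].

95/26

P(M > N) = 26/51.
Summing M·P(x,y) over outcomes with M > N gives 95/51.
E[M | M > N] = (95/51) / (26/51) = 95/26.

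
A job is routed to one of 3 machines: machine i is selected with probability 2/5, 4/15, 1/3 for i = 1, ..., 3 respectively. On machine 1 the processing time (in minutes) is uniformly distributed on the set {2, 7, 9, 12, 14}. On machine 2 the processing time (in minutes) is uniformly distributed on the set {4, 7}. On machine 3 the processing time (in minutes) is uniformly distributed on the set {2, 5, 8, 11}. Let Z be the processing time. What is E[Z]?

E[Z | machine 1] = (2+7+9+12+14)/5 = 44/5.
E[Z | machine 2] = (4+7)/2 = 11/2.
E[Z | machine 3] = (2+5+8+11)/4 = 13/2.
By the law of total expectation,
E[Z] = (2/5)·(44/5) + (4/15)·(11/2) + (1/3)·(13/2) = 1073/150.

1073/150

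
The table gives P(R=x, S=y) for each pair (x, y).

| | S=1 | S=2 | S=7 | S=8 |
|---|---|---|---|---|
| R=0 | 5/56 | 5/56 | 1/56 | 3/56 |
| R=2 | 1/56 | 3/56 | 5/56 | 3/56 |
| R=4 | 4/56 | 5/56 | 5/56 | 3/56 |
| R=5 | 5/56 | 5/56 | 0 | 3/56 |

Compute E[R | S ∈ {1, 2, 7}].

P(S ∈ {1, 2, 7}) = 11/14.
Summing R·P(R=x,S=y) over the conditioning event gives 31/14.
E[R | S ∈ {1, 2, 7}] = (31/14) / (11/14) = 31/11.

31/11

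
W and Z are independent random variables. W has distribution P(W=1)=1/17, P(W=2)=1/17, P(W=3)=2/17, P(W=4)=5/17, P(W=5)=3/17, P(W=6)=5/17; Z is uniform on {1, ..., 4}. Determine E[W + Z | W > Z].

371/52

P(W > Z) = 13/17.
Summing (W+Z)·P(x,y) over outcomes with W > Z gives 371/68.
E[W + Z | W > Z] = (371/68) / (13/17) = 371/52.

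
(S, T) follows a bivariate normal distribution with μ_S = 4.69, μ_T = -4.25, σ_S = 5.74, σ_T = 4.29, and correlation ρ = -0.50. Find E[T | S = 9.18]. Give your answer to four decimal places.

The regression of T on S has slope ρ·σ_T/σ_S and passes through (μ_S, μ_T).
E[T | S=9.18] = -4.25 + (-0.50)·(4.29/5.74)·(9.18 − (4.69)) = -4.25 + (-0.37369)·(4.49) = -5.9279.

-5.9279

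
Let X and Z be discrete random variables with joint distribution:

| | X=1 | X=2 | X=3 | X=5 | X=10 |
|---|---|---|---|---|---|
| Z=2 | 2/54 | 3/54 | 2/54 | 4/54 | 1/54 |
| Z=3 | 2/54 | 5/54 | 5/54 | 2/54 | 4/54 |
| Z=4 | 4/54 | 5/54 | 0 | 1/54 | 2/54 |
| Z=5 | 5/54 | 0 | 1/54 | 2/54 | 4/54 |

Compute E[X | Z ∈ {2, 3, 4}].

P(Z ∈ {2, 3, 4}) = 7/9.
Summing X·P(X=x,Z=y) over the conditioning event gives 80/27.
E[X | Z ∈ {2, 3, 4}] = (80/27) / (7/9) = 80/21.

80/21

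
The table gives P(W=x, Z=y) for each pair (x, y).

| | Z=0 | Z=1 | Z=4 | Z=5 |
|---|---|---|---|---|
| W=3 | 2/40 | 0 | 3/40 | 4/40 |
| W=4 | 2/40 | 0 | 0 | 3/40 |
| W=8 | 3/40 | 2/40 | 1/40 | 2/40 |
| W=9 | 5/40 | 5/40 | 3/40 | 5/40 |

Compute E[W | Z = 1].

61/7

P(Z = 1) = 7/40.
Σ W·P over the event = 8·(2/40) + 9·(5/40) = 61/40.
E[W | Z = 1] = (61/40) / (7/40) = 61/7.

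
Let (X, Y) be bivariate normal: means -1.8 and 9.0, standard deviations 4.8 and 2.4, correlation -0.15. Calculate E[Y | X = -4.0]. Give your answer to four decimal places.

9.1650

E[Y | X=x] = μ_Y + ρ(σ_Y/σ_X)(x − μ_X) for jointly normal variables.
E[Y | X=-4.0] = 9.0 + (-0.15)·(2.4/4.8)·(-4.0 − (-1.8)) = 9.0 + (-0.075)·(-2.2) = 9.1650.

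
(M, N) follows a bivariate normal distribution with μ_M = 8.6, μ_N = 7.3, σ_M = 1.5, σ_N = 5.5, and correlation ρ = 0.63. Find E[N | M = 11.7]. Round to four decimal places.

14.4610

E[N | M=x] = μ_N + ρ(σ_N/σ_M)(x − μ_M) for jointly normal variables.
E[N | M=11.7] = 7.3 + (0.63)·(5.5/1.5)·(11.7 − (8.6)) = 7.3 + (2.31)·(3.1) = 14.4610.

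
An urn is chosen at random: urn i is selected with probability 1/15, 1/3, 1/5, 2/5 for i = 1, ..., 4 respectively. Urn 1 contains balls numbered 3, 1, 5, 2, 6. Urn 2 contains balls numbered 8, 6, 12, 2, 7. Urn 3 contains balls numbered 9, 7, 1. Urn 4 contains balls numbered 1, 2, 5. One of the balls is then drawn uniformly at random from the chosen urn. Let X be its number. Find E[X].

E[X | urn 1] = (3+1+5+2+6)/5 = 17/5.
E[X | urn 2] = (8+6+12+2+7)/5 = 7.
E[X | urn 3] = (9+7+1)/3 = 17/3.
E[X | urn 4] = (1+2+5)/3 = 8/3.
E[X] = (1/15)·(17/5) + (1/3)·(7) + (1/5)·(17/3) + (2/5)·(8/3) = 119/25.

119/25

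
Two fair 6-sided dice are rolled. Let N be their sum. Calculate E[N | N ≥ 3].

P(N ≥ 3) = 35/36.
E[N | N ≥ 3] = (125/18) / (35/36) = 50/7.

50/7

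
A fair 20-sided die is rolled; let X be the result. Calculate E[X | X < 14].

7

P(X < 14) = 13/20.
E[X | X < 14] = (91/20) / (13/20) = 7.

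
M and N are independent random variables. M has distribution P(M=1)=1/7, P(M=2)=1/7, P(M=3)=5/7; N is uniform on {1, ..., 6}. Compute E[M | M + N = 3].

3/2

P(M + N = 3) = 1/21.
Summing M·P(x,y) over outcomes with M + N = 3 gives 1/14.
E[M | M + N = 3] = (1/14) / (1/21) = 3/2.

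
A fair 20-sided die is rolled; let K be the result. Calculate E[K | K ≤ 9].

5

Given K ≤ 9, K is equally likely to be any of {1, 2, 3, 4, 5, 6, 7, 8, 9}.
E[K | K ≤ 9] = (1 + 2 + 3 + 4 + 5 + 6 + 7 + 8 + 9) / 9 = 5.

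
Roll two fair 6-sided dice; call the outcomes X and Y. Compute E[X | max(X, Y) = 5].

Outcomes with max(X, Y) = 5: (1,5), (2,5), (3,5), (4,5), (5,1), (5,2), (5,3), (5,4), (5,5), each with probability 1/36.
E[X | max(X, Y) = 5] = (1 + 2 + 3 + 4 + 5 + 5 + 5 + 5 + 5) / 9 = 35/9.

35/9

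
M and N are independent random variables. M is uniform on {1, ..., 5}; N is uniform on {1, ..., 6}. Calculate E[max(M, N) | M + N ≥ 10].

17/3

Outcomes with M + N ≥ 10: (4,6), (5,5), (5,6), each with probability 1/30.
E[max(M, N) | M + N ≥ 10] = (6 + 5 + 6) / 3 = 17/3.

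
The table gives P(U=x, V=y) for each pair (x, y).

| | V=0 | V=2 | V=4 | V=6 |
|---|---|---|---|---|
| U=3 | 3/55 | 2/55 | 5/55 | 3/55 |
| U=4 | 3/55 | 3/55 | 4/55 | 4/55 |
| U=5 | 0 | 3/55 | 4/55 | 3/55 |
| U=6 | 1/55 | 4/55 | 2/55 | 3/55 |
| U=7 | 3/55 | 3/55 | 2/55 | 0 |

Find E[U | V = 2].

26/5

P(V = 2) = 3/11.
Σ U·P over the event = 3·(2/55) + 4·(3/55) + 5·(3/55) + 6·(4/55) + 7·(3/55) = 78/55.
E[U | V = 2] = (78/55) / (3/11) = 26/5.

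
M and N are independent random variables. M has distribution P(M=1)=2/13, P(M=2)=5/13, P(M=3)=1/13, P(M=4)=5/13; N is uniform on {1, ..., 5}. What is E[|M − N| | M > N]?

P(M > N) = 22/65.
Summing |M−N|·P(x,y) over outcomes with M > N gives 38/65.
E[|M − N| | M > N] = (38/65) / (22/65) = 19/11.

19/11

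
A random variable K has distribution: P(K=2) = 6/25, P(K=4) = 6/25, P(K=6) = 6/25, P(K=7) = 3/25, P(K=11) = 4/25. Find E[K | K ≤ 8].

31/7

P(K ≤ 8) = 21/25.
Σ over the event: 2·6/25 + 4·6/25 + 6·6/25 + 7·3/25 = 93/25.
E[K | K ≤ 8] = (93/25) / (21/25) = 31/7.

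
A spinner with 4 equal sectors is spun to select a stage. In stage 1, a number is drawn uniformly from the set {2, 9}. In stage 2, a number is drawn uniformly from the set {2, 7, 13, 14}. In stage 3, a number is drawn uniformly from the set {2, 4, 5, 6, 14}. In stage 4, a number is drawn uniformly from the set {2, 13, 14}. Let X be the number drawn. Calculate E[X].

911/120

E[X | stage 1] = (2+9)/2 = 11/2.
E[X | stage 2] = (2+7+13+14)/4 = 9.
E[X | stage 3] = (2+4+5+6+14)/5 = 31/5.
E[X | stage 4] = (2+13+14)/3 = 29/3.
E[X] = (1/4)·(11/2) + (1/4)·(9) + (1/4)·(31/5) + (1/4)·(29/3) = 911/120.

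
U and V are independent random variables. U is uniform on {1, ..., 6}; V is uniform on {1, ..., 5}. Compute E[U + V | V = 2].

11/2

Outcomes with V = 2: (1,2), (2,2), (3,2), (4,2), (5,2), (6,2), each with probability 1/30.
E[U + V | V = 2] = (3 + 4 + 5 + 6 + 7 + 8) / 6 = 11/2.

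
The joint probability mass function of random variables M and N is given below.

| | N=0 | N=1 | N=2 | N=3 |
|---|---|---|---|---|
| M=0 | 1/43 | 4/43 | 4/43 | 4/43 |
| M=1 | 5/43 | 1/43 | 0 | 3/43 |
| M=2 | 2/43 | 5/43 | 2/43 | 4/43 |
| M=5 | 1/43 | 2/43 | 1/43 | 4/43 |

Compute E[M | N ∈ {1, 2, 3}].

P(N ∈ {1, 2, 3}) = 34/43.
Summing M·P(M=x,N=y) over the conditioning event gives 61/43.
E[M | N ∈ {1, 2, 3}] = (61/43) / (34/43) = 61/34.

61/34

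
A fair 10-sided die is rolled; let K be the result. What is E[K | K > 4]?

Given K > 4, K is equally likely to be any of {5, 6, 7, 8, 9, 10}.
E[K | K > 4] = (5 + 6 + 7 + 8 + 9 + 10) / 6 = 15/2.

15/2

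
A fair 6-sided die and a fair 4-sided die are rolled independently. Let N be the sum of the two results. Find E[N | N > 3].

136/21

P(N > 3) = 7/8.
Σ over the event: 4·1/8 + 5·1/6 + 6·1/6 + 7·1/6 + 8·1/8 + 9·1/12 + 10·1/24 = 17/3.
E[N | N > 3] = (17/3) / (7/8) = 136/21.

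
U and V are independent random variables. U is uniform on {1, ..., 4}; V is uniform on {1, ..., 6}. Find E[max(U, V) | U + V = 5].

7/2

P(U + V = 5) = 1/6.
Summing max(U,V)·P(x,y) over outcomes with U + V = 5 gives 7/12.
E[max(U, V) | U + V = 5] = (7/12) / (1/6) = 7/2.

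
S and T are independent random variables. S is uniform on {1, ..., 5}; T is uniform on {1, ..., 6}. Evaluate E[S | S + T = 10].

Outcomes with S + T = 10: (4,6), (5,5), each with probability 1/30.
E[S | S + T = 10] = (4 + 5) / 2 = 9/2.

9/2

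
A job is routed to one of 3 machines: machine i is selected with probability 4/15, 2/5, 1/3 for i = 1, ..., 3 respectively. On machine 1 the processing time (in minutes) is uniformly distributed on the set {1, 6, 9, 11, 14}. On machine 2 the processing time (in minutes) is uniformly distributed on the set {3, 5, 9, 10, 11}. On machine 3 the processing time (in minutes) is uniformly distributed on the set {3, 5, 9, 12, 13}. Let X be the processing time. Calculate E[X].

602/75

E[X | machine 1] = (1+6+9+11+14)/5 = 41/5.
E[X | machine 2] = (3+5+9+10+11)/5 = 38/5.
E[X | machine 3] = (3+5+9+12+13)/5 = 42/5.
E[X] = (4/15)·(41/5) + (2/5)·(38/5) + (1/3)·(42/5) = 602/75.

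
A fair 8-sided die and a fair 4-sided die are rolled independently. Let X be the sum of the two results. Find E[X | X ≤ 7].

46/9

P(X ≤ 7) = 9/16.
Σ over the event: 2·1/32 + 3·1/16 + 4·3/32 + 5·1/8 + 6·1/8 + 7·1/8 = 23/8.
E[X | X ≤ 7] = (23/8) / (9/16) = 46/9.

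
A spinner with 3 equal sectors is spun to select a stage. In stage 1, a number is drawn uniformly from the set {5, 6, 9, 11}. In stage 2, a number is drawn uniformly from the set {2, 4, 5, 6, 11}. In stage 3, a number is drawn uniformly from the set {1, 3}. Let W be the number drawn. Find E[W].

E[W | stage 1] = (5+6+9+11)/4 = 31/4.
E[W | stage 2] = (2+4+5+6+11)/5 = 28/5.
E[W | stage 3] = (1+3)/2 = 2.
By the law of total expectation,
E[W] = (1/3)·(31/4) + (1/3)·(28/5) + (1/3)·(2) = 307/60.

307/60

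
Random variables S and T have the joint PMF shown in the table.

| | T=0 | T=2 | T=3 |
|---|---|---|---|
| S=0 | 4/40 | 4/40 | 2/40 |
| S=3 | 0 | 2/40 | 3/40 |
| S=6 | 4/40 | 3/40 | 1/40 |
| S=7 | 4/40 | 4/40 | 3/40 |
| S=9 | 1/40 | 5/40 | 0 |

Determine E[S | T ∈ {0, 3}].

97/22

P(T ∈ {0, 3}) = 11/20.
Summing S·P(S=x,T=y) over the conditioning event gives 97/40.
E[S | T ∈ {0, 3}] = (97/40) / (11/20) = 97/22.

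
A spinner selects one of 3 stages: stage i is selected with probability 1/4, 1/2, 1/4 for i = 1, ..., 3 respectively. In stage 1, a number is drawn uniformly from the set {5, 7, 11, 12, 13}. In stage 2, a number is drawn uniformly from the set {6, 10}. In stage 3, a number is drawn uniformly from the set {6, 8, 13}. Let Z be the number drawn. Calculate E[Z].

173/20

E[Z | stage 1] = (5+7+11+12+13)/5 = 48/5.
E[Z | stage 2] = (6+10)/2 = 8.
E[Z | stage 3] = (6+8+13)/3 = 9.
E[Z] = (1/4)·(48/5) + (1/2)·(8) + (1/4)·(9) = 173/20.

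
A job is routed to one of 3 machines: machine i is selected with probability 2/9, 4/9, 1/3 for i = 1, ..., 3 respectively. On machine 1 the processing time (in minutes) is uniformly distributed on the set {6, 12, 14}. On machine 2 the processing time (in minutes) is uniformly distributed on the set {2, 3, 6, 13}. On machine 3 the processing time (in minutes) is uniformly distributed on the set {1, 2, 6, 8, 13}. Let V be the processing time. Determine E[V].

E[V | machine 1] = (6+12+14)/3 = 32/3.
E[V | machine 2] = (2+3+6+13)/4 = 6.
E[V | machine 3] = (1+2+6+8+13)/5 = 6.
By the law of total expectation,
E[V] = (2/9)·(32/3) + (4/9)·(6) + (1/3)·(6) = 190/27.

190/27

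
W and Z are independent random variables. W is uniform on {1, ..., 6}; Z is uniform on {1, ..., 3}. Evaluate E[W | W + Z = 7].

5

Outcomes with W + Z = 7: (4,3), (5,2), (6,1), each with probability 1/18.
E[W | W + Z = 7] = (4 + 5 + 6) / 3 = 5.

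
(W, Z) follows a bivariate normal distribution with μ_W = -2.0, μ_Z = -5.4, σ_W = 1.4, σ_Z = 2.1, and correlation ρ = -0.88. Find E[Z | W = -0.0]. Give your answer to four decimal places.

-8.0400

The regression of Z on W has slope ρ·σ_Z/σ_W and passes through (μ_W, μ_Z).
E[Z | W=-0.0] = -5.4 + (-0.88)·(2.1/1.4)·(-0.0 − (-2.0)) = -5.4 + (-1.32)·(2) = -8.0400.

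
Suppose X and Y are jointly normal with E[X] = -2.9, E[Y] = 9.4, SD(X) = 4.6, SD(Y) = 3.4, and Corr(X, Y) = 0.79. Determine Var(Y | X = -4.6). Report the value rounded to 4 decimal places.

4.3454

For a bivariate normal, Var(Y | X=x) = σ_Y²(1 − ρ²).
Var(Y | X=-4.6) = (3.4)²·(1 − (0.79)²) = 11.56·0.3759 = 4.3454.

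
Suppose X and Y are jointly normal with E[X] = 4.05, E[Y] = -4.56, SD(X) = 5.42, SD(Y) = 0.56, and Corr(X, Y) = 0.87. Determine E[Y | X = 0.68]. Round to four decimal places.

E[Y | X=x] = μ_Y + ρ(σ_Y/σ_X)(x − μ_X) for jointly normal variables.
E[Y | X=0.68] = -4.56 + (0.87)·(0.56/5.42)·(0.68 − (4.05)) = -4.56 + (0.089889)·(-3.37) = -4.8629.

-4.8629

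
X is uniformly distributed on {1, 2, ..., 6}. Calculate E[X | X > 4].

11/2

Given X > 4, X is equally likely to be any of {5, 6}.
E[X | X > 4] = (5 + 6) / 2 = 11/2.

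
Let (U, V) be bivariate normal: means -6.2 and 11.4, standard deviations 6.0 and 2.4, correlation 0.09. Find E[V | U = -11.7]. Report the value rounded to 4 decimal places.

E[V | U=x] = μ_V + ρ(σ_V/σ_U)(x − μ_U) for jointly normal variables.
E[V | U=-11.7] = 11.4 + (0.09)·(2.4/6.0)·(-11.7 − (-6.2)) = 11.4 + (0.036)·(-5.5) = 11.2020.

11.2020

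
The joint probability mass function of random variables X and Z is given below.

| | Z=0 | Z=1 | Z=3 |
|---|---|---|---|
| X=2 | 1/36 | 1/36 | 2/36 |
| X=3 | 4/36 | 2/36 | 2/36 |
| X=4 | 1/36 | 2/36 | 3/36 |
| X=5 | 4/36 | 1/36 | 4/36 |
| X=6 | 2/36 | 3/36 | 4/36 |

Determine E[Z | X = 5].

P(X = 5) = 1/4.
Summing Z·P(X=x,Z=y) over the conditioning event gives 13/36.
E[Z | X = 5] = (13/36) / (1/4) = 13/9.

13/9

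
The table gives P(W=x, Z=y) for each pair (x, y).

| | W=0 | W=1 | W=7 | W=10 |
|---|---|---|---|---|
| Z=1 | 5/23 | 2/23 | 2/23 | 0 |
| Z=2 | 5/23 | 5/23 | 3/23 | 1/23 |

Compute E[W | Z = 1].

16/9

P(Z = 1) = 9/23.
Σ W·P over the event = 0·(5/23) + 1·(2/23) + 7·(2/23) = 16/23.
E[W | Z = 1] = (16/23) / (9/23) = 16/9.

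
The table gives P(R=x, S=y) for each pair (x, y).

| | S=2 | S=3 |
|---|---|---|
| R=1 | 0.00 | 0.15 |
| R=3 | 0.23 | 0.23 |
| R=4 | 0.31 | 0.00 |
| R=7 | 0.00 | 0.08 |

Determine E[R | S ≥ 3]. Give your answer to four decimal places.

P(S ≥ 3) = 0.46.
Σ R·P over the event = 1·(0.15) + 3·(0.23) + 7·(0.08) = 1.40.
E[R | S ≥ 3] = (1.40) / (0.46) = 3.0435.

3.0435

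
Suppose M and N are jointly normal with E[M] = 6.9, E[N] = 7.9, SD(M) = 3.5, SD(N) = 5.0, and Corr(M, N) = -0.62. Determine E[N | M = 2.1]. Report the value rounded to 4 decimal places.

The regression of N on M has slope ρ·σ_N/σ_M and passes through (μ_M, μ_N).
E[N | M=2.1] = 7.9 + (-0.62)·(5.0/3.5)·(2.1 − (6.9)) = 7.9 + (-0.88571)·(-4.8) = 12.1514.

12.1514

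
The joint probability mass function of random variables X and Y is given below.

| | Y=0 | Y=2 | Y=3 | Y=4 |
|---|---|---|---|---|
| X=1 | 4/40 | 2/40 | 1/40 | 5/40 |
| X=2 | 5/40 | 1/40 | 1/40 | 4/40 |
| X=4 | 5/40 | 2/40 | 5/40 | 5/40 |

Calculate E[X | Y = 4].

33/14

P(Y = 4) = 7/20.
Σ X·P over the event = 1·(5/40) + 2·(4/40) + 4·(5/40) = 33/40.
E[X | Y = 4] = (33/40) / (7/20) = 33/14.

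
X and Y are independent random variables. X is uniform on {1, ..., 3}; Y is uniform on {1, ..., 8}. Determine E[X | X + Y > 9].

Outcomes with X + Y > 9: (2,8), (3,7), (3,8), each with probability 1/24.
E[X | X + Y > 9] = (2 + 3 + 3) / 3 = 8/3.

8/3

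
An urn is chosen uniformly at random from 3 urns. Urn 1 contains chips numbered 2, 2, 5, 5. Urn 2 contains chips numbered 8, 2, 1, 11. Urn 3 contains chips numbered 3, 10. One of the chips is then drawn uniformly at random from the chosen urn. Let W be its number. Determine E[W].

E[W | urn 1] = (2+2+5+5)/4 = 7/2.
E[W | urn 2] = (8+2+1+11)/4 = 11/2.
E[W | urn 3] = (3+10)/2 = 13/2.
E[W] = (1/3)·(7/2) + (1/3)·(11/2) + (1/3)·(13/2) = 31/6.

31/6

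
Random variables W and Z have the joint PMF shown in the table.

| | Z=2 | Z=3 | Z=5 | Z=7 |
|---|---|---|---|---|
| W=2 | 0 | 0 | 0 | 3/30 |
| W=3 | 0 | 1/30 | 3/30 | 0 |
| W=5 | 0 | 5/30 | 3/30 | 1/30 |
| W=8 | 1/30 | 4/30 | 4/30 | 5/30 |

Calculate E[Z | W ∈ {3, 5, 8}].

P(W ∈ {3, 5, 8}) = 9/10.
Summing Z·P(W=x,Z=y) over the conditioning event gives 62/15.
E[Z | W ∈ {3, 5, 8}] = (62/15) / (9/10) = 124/27.

124/27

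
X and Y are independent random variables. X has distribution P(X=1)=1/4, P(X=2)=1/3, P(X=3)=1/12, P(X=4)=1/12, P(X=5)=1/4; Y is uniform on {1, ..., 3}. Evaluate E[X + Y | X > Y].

P(X > Y) = 1/2.
Summing (X+Y)·P(x,y) over outcomes with X > Y gives 17/6.
E[X + Y | X > Y] = (17/6) / (1/2) = 17/3.

17/3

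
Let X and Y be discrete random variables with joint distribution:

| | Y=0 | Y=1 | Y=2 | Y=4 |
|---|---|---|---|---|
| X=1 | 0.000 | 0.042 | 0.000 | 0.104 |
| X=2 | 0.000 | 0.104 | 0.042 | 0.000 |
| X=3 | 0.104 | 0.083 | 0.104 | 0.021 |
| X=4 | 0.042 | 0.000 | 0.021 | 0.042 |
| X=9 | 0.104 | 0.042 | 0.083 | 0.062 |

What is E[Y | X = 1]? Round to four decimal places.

P(X = 1) = 0.146.
Σ Y·P over the event = 1·(0.042) + 4·(0.104) = 0.458.
E[Y | X = 1] = (0.458) / (0.146) = 3.1370.

3.1370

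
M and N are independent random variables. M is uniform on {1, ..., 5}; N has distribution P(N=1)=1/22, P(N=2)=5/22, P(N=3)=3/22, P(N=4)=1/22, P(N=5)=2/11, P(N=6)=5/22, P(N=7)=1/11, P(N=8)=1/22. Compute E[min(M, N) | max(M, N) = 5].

P(max(M, N) = 5) = 3/11.
Summing min(M,N)·P(x,y) over outcomes with max(M, N) = 5 gives 42/55.
E[min(M, N) | max(M, N) = 5] = (42/55) / (3/11) = 14/5.

14/5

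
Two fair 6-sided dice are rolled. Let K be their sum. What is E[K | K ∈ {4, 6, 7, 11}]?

P(K ∈ {4, 6, 7, 11}) = 4/9.
Σ over the event: 4·1/12 + 6·5/36 + 7·1/6 + 11·1/18 = 53/18.
E[K | K ∈ {4, 6, 7, 11}] = (53/18) / (4/9) = 53/8.

53/8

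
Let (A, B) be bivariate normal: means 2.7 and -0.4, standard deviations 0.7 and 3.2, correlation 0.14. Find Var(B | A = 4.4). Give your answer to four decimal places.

The conditional variance in a bivariate normal is σ_B²(1 − ρ²), independent of x.
Var(B | A=4.4) = (3.2)²·(1 − (0.14)²) = 10.24·0.9804 = 10.0393.

10.0393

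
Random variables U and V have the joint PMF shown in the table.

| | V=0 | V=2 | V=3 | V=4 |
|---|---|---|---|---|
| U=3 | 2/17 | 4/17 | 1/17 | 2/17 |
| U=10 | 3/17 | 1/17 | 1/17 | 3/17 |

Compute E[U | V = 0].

36/5

P(V = 0) = 5/17.
Summing U·P(U=x,V=y) over the conditioning event gives 36/17.
E[U | V = 0] = (36/17) / (5/17) = 36/5.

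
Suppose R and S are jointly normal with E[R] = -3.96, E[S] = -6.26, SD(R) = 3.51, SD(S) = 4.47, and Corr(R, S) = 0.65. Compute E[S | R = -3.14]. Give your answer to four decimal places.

-5.5812

E[S | R=x] = μ_S + ρ(σ_S/σ_R)(x − μ_R) for jointly normal variables.
E[S | R=-3.14] = -6.26 + (0.65)·(4.47/3.51)·(-3.14 − (-3.96)) = -6.26 + (0.82778)·(0.82) = -5.5812.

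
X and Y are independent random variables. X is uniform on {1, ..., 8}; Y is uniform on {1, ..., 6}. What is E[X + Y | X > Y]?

79/9

P(X > Y) = 9/16.
Summing (X+Y)·P(x,y) over outcomes with X > Y gives 79/16.
E[X + Y | X > Y] = (79/16) / (9/16) = 79/9.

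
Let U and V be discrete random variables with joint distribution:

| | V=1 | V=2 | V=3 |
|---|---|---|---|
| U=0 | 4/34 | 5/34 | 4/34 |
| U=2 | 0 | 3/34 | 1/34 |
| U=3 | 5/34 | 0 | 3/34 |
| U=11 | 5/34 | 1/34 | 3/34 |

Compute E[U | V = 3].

P(V = 3) = 11/34.
Σ U·P over the event = 0·(4/34) + 2·(1/34) + 3·(3/34) + 11·(3/34) = 22/17.
E[U | V = 3] = (22/17) / (11/34) = 4.

4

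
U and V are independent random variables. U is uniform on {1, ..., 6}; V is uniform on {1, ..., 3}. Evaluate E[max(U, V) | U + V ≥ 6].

Outcomes with U + V ≥ 6: (3,3), (4,2), (4,3), (5,1), (5,2), (5,3), (6,1), (6,2), (6,3), each with probability 1/18.
E[max(U, V) | U + V ≥ 6] = (3 + 4 + 4 + 5 + 5 + 5 + 6 + 6 + 6) / 9 = 44/9.

44/9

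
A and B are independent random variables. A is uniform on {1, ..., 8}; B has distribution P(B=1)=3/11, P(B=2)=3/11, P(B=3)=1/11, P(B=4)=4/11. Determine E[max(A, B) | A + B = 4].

P(A + B = 4) = 7/88.
Summing max(A,B)·P(x,y) over outcomes with A + B = 4 gives 9/44.
E[max(A, B) | A + B = 4] = (9/44) / (7/88) = 18/7.

18/7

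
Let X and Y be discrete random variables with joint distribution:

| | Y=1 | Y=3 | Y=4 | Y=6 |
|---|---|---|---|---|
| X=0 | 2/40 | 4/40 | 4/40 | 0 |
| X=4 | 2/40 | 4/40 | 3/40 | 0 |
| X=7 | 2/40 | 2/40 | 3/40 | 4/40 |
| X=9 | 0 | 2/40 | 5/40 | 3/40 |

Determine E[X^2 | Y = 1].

P(Y = 1) = 3/20.
Summing X^2·P(X=x,Y=y) over the conditioning event gives 13/4.
E[X^2 | Y = 1] = (13/4) / (3/20) = 65/3.

65/3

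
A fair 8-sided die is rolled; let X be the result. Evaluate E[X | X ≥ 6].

Given X ≥ 6, X is equally likely to be any of {6, 7, 8}.
E[X | X ≥ 6] = (6 + 7 + 8) / 3 = 7.

7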